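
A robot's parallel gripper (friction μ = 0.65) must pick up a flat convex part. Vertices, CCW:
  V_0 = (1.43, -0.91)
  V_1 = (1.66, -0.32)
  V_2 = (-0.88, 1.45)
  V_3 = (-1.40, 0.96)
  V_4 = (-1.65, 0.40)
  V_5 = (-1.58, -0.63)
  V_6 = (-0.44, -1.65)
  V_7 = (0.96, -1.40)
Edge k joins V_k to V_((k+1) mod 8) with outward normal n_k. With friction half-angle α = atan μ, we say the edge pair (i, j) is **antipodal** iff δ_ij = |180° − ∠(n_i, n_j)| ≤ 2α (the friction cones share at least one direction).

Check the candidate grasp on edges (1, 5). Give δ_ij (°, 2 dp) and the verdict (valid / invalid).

α = atan 0.65 = 33.02°;  2α = 66.05°
edge 1: e_1 = (-2.54, +1.77);  n_1 = (+0.5717, +0.8204)
edge 5: e_5 = (+1.14, -1.02);  n_5 = (-0.6668, -0.7452)
∠(n_1, n_5) = 173.05°
δ = |180° − 173.05°| = 6.95°
6.95° ≤ 2α = 66.05°  →  valid

δ = 6.95°, valid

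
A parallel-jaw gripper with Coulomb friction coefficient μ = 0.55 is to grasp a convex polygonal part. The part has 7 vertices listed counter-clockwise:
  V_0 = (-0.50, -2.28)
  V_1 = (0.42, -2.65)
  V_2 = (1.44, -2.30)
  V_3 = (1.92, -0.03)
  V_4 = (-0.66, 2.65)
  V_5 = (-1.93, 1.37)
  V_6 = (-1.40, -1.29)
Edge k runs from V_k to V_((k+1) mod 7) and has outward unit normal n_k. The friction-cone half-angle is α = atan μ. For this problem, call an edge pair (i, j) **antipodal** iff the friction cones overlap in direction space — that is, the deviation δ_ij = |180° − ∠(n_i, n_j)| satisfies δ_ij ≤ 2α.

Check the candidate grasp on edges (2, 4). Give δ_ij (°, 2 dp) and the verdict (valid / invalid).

α = atan 0.55 = 28.81°;  2α = 57.62°
edge 2: e_2 = (+0.48, +2.27);  n_2 = (+0.9784, -0.2069)
edge 4: e_4 = (-1.27, -1.28);  n_4 = (-0.7099, +0.7043)
∠(n_2, n_4) = 147.16°
δ = |180° − 147.16°| = 32.84°
32.84° ≤ 2α = 57.62°  →  valid

δ = 32.84°, valid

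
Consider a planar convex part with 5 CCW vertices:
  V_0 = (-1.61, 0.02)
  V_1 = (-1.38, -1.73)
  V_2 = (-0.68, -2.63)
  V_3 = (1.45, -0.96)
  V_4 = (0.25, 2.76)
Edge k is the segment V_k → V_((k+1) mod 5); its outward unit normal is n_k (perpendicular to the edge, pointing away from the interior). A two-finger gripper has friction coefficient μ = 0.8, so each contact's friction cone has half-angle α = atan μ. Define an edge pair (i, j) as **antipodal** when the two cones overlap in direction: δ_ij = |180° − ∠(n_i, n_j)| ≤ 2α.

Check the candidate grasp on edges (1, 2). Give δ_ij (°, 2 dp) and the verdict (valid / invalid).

δ = 89.78°, invalid

α = atan 0.8 = 38.66°;  2α = 77.32°
edge 1: e_1 = (+0.70, -0.90);  n_1 = (-0.7894, -0.6139)
edge 2: e_2 = (+2.13, +1.67);  n_2 = (+0.6170, -0.7870)
∠(n_1, n_2) = 90.22°
δ = |180° − 90.22°| = 89.78°
89.78° > 2α = 77.32°  →  invalid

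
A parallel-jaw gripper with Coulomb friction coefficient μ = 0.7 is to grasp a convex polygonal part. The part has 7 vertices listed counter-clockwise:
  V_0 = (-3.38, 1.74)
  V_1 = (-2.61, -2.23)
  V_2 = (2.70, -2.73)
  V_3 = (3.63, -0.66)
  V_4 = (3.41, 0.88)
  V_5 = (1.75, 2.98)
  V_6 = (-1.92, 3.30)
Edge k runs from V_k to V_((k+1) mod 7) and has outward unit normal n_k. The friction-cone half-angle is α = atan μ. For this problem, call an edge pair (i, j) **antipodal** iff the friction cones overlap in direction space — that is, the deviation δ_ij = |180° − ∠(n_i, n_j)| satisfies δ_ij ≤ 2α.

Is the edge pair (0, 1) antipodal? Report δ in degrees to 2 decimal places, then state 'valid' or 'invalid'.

α = atan 0.7 = 34.99°;  2α = 69.98°
edge 0: e_0 = (+0.77, -3.97);  n_0 = (-0.9817, -0.1904)
edge 1: e_1 = (+5.31, -0.50);  n_1 = (-0.0937, -0.9956)
∠(n_0, n_1) = 73.64°
δ = |180° − 73.64°| = 106.36°
106.36° > 2α = 69.98°  →  invalid

δ = 106.36°, invalid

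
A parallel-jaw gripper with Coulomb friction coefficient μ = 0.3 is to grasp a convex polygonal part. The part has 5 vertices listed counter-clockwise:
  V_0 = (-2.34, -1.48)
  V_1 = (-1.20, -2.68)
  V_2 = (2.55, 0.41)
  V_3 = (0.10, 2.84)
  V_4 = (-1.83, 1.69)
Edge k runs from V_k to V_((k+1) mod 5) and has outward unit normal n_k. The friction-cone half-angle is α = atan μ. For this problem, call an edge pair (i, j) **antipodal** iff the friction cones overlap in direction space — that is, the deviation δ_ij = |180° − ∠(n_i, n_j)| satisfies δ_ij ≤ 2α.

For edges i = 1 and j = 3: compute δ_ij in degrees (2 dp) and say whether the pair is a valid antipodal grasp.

δ = 8.70°, valid

α = atan 0.3 = 16.70°;  2α = 33.40°
edge 1: e_1 = (+3.75, +3.09);  n_1 = (+0.6359, -0.7718)
edge 3: e_3 = (-1.93, -1.15);  n_3 = (-0.5119, +0.8591)
∠(n_1, n_3) = 171.30°
δ = |180° − 171.30°| = 8.70°
8.70° ≤ 2α = 33.40°  →  valid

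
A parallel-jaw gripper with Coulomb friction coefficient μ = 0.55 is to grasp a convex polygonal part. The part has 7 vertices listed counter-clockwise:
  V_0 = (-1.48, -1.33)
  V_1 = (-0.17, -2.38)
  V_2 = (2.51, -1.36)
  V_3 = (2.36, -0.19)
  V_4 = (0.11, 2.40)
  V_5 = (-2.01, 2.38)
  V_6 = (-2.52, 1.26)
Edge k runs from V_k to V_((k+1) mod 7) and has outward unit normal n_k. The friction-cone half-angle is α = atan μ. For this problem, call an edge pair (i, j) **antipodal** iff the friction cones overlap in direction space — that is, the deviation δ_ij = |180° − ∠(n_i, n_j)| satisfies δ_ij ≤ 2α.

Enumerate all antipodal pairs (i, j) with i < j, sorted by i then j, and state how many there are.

count = 8; pairs: (0,2), (0,3), (0,4), (1,4), (1,5), (2,5), (2,6), (3,6)

α = atan 0.55 = 28.81°;  2α = 57.62°
n_0 = (-0.6254, -0.7803)
n_1 = (+0.3557, -0.9346)
n_2 = (+0.9919, +0.1272)
n_3 = (+0.7549, +0.6558)
n_4 = (-0.0094, +1.0000)
n_5 = (-0.9101, +0.4144)
n_6 = (-0.9280, -0.3726)
  (0,1): δ = 120.45°  ·
  (0,2): δ = 43.98°  ✓
  (0,3): δ = 10.31°  ✓
  (0,4): δ = 39.25°  ✓
  (0,5): δ = 104.23°  ·
  (0,6): δ = 150.59°  ·
  (1,2): δ = 103.53°  ·
  (1,3): δ = 69.85°  ·
  (1,4): δ = 20.30°  ✓
  (1,5): δ = 44.68°  ✓
  (1,6): δ = 91.04°  ·
  (2,3): δ = 146.32°  ·
  (2,4): δ = 96.77°  ·
  (2,5): δ = 31.79°  ✓
  (2,6): δ = 14.57°  ✓
  (3,4): δ = 130.44°  ·
  (3,5): δ = 65.46°  ·
  (3,6): δ = 19.10°  ✓
  (4,5): δ = 115.02°  ·
  (4,6): δ = 68.66°  ·
  (5,6): δ = 133.64°  ·
antipodal pairs: 8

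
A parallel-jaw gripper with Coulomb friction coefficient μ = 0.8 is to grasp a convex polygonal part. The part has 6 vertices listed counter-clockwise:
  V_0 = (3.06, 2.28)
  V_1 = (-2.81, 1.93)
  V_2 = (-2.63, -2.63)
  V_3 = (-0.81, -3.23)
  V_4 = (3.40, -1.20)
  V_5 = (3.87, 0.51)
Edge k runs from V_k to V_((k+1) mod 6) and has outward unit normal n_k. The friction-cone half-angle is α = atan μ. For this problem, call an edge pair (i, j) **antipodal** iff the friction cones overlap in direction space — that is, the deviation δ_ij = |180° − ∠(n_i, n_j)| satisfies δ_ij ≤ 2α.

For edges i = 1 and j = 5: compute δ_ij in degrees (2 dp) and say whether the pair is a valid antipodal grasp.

δ = 22.33°, valid

α = atan 0.8 = 38.66°;  2α = 77.32°
edge 1: e_1 = (+0.18, -4.56);  n_1 = (-0.9992, -0.0394)
edge 5: e_5 = (-0.81, +1.77);  n_5 = (+0.9093, +0.4161)
∠(n_1, n_5) = 157.67°
δ = |180° − 157.67°| = 22.33°
22.33° ≤ 2α = 77.32°  →  valid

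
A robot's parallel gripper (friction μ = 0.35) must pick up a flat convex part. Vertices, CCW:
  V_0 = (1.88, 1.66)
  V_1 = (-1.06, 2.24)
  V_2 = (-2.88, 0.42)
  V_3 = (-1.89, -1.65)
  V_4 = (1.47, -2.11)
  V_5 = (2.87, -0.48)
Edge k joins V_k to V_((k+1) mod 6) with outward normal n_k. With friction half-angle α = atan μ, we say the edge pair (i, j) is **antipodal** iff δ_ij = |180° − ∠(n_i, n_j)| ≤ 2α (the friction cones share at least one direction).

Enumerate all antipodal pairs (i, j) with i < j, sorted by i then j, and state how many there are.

count = 3; pairs: (0,3), (1,4), (2,5)

α = atan 0.35 = 19.29°;  2α = 38.58°
n_0 = (+0.1935, +0.9811)
n_1 = (-0.7071, +0.7071)
n_2 = (-0.9021, -0.4315)
n_3 = (-0.1356, -0.9908)
n_4 = (+0.7586, -0.6516)
n_5 = (+0.9076, +0.4199)
  (0,1): δ = 123.84°  ·
  (0,2): δ = 53.28°  ·
  (0,3): δ = 3.36°  ✓
  (0,4): δ = 60.50°  ·
  (0,5): δ = 125.99°  ·
  (1,2): δ = 109.44°  ·
  (1,3): δ = 52.80°  ·
  (1,4): δ = 4.34°  ✓
  (1,5): δ = 69.83°  ·
  (2,3): δ = 123.36°  ·
  (2,4): δ = 66.22°  ·
  (2,5): δ = 0.73°  ✓
  (3,4): δ = 122.86°  ·
  (3,5): δ = 57.38°  ·
  (4,5): δ = 114.51°  ·
antipodal pairs: 3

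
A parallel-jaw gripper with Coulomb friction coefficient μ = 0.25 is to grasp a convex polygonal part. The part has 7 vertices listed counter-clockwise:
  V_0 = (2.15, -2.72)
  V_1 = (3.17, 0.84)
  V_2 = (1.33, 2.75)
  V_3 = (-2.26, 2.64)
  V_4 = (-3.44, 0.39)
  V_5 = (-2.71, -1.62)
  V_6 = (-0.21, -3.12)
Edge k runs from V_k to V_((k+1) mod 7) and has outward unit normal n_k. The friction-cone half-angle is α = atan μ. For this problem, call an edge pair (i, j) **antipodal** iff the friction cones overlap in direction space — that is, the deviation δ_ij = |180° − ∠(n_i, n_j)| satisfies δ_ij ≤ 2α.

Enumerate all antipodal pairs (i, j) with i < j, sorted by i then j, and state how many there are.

α = atan 0.25 = 14.04°;  2α = 28.07°
n_0 = (+0.9613, -0.2754)
n_1 = (+0.7202, +0.6938)
n_2 = (-0.0306, +0.9995)
n_3 = (-0.8856, +0.4644)
n_4 = (-0.9399, -0.3414)
n_5 = (-0.5145, -0.8575)
n_6 = (+0.1671, -0.9859)
  (0,1): δ = 120.08°  ·
  (0,2): δ = 72.26°  ·
  (0,3): δ = 11.69°  ✓
  (0,4): δ = 35.95°  ·
  (0,5): δ = 75.02°  ·
  (0,6): δ = 115.61°  ·
  (1,2): δ = 132.18°  ·
  (1,3): δ = 71.61°  ·
  (1,4): δ = 23.97°  ✓
  (1,5): δ = 15.11°  ✓
  (1,6): δ = 55.69°  ·
  (2,3): δ = 119.43°  ·
  (2,4): δ = 71.79°  ·
  (2,5): δ = 32.72°  ·
  (2,6): δ = 7.86°  ✓
  (3,4): δ = 132.37°  ·
  (3,5): δ = 93.29°  ·
  (3,6): δ = 52.71°  ·
  (4,5): δ = 140.92°  ·
  (4,6): δ = 100.34°  ·
  (5,6): δ = 139.42°  ·
antipodal pairs: 4

count = 4; pairs: (0,3), (1,4), (1,5), (2,6)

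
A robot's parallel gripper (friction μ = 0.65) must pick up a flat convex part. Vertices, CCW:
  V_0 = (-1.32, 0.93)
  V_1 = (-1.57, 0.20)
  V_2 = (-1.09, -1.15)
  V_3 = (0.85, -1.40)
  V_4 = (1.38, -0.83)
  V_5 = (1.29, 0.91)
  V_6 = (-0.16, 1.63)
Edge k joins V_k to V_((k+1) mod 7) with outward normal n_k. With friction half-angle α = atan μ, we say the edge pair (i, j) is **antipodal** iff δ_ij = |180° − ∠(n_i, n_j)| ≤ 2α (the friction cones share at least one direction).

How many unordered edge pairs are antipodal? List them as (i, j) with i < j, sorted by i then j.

count = 9; pairs: (0,3), (0,4), (1,3), (1,4), (1,5), (2,5), (2,6), (3,6), (4,6)

α = atan 0.65 = 33.02°;  2α = 66.05°
n_0 = (-0.9461, +0.3240)
n_1 = (-0.9422, -0.3350)
n_2 = (-0.1278, -0.9918)
n_3 = (+0.7323, -0.6809)
n_4 = (+0.9987, +0.0517)
n_5 = (+0.4447, +0.8957)
n_6 = (-0.5167, +0.8562)
  (0,1): δ = 141.52°  ·
  (0,2): δ = 78.44°  ·
  (0,3): δ = 24.01°  ✓
  (0,4): δ = 21.87°  ✓
  (0,5): δ = 82.50°  ·
  (0,6): δ = 140.01°  ·
  (1,2): δ = 116.92°  ·
  (1,3): δ = 62.49°  ✓
  (1,4): δ = 16.61°  ✓
  (1,5): δ = 44.02°  ✓
  (1,6): δ = 101.54°  ·
  (2,3): δ = 125.57°  ·
  (2,4): δ = 79.70°  ·
  (2,5): δ = 19.06°  ✓
  (2,6): δ = 38.45°  ✓
  (3,4): δ = 134.12°  ·
  (3,5): δ = 73.49°  ·
  (3,6): δ = 15.97°  ✓
  (4,5): δ = 119.37°  ·
  (4,6): δ = 61.85°  ✓
  (5,6): δ = 122.48°  ·
antipodal pairs: 9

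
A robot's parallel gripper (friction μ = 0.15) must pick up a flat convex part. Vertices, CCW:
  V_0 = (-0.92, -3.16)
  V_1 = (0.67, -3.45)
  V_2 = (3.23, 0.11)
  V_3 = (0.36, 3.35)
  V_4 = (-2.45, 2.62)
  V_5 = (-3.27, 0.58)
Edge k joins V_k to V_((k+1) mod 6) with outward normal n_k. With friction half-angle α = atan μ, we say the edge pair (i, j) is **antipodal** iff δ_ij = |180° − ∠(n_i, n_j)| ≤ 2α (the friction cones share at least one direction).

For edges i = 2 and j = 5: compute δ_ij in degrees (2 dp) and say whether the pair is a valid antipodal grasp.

δ = 9.39°, valid

α = atan 0.15 = 8.53°;  2α = 17.06°
edge 2: e_2 = (-2.87, +3.24);  n_2 = (+0.7486, +0.6631)
edge 5: e_5 = (+2.35, -3.74);  n_5 = (-0.8467, -0.5320)
∠(n_2, n_5) = 170.61°
δ = |180° − 170.61°| = 9.39°
9.39° ≤ 2α = 17.06°  →  valid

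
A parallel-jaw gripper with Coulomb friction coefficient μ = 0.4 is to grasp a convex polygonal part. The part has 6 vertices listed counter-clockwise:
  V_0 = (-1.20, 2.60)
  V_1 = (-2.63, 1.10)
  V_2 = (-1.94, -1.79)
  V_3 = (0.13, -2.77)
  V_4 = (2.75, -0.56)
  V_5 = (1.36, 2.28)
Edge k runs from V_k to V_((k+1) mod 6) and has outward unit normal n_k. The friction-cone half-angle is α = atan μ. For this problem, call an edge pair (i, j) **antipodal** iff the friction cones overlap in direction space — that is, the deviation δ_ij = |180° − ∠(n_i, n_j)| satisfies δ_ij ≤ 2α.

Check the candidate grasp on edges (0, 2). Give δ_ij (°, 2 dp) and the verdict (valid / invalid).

δ = 71.70°, invalid

α = atan 0.4 = 21.80°;  2α = 43.60°
edge 0: e_0 = (-1.43, -1.50);  n_0 = (-0.7238, +0.6900)
edge 2: e_2 = (+2.07, -0.98);  n_2 = (-0.4279, -0.9038)
∠(n_0, n_2) = 108.30°
δ = |180° − 108.30°| = 71.70°
71.70° > 2α = 43.60°  →  invalid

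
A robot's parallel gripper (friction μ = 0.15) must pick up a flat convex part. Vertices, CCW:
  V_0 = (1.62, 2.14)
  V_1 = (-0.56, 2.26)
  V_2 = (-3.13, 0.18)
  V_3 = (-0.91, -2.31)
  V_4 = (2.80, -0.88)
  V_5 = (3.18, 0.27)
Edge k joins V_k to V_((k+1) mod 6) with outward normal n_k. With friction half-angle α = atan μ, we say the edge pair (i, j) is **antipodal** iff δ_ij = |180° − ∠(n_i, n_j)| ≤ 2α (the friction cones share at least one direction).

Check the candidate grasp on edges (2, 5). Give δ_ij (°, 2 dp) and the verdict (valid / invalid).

α = atan 0.15 = 8.53°;  2α = 17.06°
edge 2: e_2 = (+2.22, -2.49);  n_2 = (-0.7464, -0.6655)
edge 5: e_5 = (-1.56, +1.87);  n_5 = (+0.7679, +0.6406)
∠(n_2, n_5) = 178.12°
δ = |180° − 178.12°| = 1.88°
1.88° ≤ 2α = 17.06°  →  valid

δ = 1.88°, valid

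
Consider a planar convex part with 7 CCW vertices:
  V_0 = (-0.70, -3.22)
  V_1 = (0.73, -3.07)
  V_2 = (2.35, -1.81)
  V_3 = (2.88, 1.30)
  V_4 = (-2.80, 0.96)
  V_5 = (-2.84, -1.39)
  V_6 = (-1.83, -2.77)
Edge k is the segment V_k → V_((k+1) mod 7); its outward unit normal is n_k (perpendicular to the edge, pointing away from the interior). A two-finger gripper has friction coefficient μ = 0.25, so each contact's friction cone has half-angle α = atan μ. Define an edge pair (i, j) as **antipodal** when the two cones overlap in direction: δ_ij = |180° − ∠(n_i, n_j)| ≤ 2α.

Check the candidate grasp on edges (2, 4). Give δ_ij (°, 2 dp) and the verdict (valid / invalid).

δ = 8.70°, valid

α = atan 0.25 = 14.04°;  2α = 28.07°
edge 2: e_2 = (+0.53, +3.11);  n_2 = (+0.9858, -0.1680)
edge 4: e_4 = (-0.04, -2.35);  n_4 = (-0.9999, +0.0170)
∠(n_2, n_4) = 171.30°
δ = |180° − 171.30°| = 8.70°
8.70° ≤ 2α = 28.07°  →  valid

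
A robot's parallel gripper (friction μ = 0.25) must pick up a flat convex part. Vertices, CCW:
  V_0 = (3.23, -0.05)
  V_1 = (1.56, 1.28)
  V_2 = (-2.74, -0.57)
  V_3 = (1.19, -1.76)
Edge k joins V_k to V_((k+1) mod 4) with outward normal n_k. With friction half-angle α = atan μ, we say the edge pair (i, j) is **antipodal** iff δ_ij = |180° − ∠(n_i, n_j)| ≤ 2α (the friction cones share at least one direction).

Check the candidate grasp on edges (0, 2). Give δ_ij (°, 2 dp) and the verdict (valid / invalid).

δ = 21.69°, valid

α = atan 0.25 = 14.04°;  2α = 28.07°
edge 0: e_0 = (-1.67, +1.33);  n_0 = (+0.6230, +0.7822)
edge 2: e_2 = (+3.93, -1.19);  n_2 = (-0.2898, -0.9571)
∠(n_0, n_2) = 158.31°
δ = |180° − 158.31°| = 21.69°
21.69° ≤ 2α = 28.07°  →  valid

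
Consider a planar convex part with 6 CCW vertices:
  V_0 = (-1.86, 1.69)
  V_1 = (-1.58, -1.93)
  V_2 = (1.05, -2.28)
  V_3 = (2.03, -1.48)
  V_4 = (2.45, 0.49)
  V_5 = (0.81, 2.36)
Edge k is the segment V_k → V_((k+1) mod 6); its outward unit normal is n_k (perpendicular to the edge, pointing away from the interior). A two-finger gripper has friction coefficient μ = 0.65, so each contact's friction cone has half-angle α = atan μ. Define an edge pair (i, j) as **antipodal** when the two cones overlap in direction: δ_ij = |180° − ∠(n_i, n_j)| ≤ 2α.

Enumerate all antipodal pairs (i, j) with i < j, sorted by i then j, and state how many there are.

α = atan 0.65 = 33.02°;  2α = 66.05°
n_0 = (-0.9970, -0.0771)
n_1 = (-0.1319, -0.9913)
n_2 = (+0.6324, -0.7747)
n_3 = (+0.9780, -0.2085)
n_4 = (+0.7518, +0.6594)
n_5 = (-0.2434, +0.9699)
  (0,1): δ = 102.00°  ·
  (0,2): δ = 55.20°  ✓
  (0,3): δ = 16.46°  ✓
  (0,4): δ = 36.83°  ✓
  (0,5): δ = 99.66°  ·
  (1,2): δ = 133.19°  ·
  (1,3): δ = 94.45°  ·
  (1,4): δ = 41.17°  ✓
  (1,5): δ = 21.67°  ✓
  (2,3): δ = 141.26°  ·
  (2,4): δ = 87.97°  ·
  (2,5): δ = 25.14°  ✓
  (3,4): δ = 126.71°  ·
  (3,5): δ = 63.88°  ✓
  (4,5): δ = 117.16°  ·
antipodal pairs: 7

count = 7; pairs: (0,2), (0,3), (0,4), (1,4), (1,5), (2,5), (3,5)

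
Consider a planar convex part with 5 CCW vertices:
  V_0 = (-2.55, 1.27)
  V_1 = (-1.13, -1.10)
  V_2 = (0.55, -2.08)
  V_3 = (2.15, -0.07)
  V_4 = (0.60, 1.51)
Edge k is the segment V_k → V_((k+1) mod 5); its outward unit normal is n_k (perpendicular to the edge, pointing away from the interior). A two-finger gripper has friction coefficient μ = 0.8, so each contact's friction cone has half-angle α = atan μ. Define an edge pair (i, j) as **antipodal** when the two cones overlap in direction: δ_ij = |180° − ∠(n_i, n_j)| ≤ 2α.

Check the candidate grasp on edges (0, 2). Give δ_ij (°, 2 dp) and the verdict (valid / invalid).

α = atan 0.8 = 38.66°;  2α = 77.32°
edge 0: e_0 = (+1.42, -2.37);  n_0 = (-0.8578, -0.5140)
edge 2: e_2 = (+1.60, +2.01);  n_2 = (+0.7824, -0.6228)
∠(n_0, n_2) = 110.55°
δ = |180° − 110.55°| = 69.45°
69.45° ≤ 2α = 77.32°  →  valid

δ = 69.45°, valid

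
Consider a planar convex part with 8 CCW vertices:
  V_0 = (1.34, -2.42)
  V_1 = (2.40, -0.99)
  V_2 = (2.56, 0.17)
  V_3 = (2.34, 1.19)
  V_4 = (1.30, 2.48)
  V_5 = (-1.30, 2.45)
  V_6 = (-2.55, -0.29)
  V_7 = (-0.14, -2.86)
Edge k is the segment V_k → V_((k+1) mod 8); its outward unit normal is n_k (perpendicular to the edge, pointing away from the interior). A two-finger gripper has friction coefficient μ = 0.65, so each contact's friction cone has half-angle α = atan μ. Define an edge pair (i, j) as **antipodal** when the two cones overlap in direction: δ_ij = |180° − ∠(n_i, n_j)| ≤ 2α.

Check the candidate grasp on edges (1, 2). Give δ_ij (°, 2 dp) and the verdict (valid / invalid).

α = atan 0.65 = 33.02°;  2α = 66.05°
edge 1: e_1 = (+0.16, +1.16);  n_1 = (+0.9906, -0.1366)
edge 2: e_2 = (-0.22, +1.02);  n_2 = (+0.9775, +0.2108)
∠(n_1, n_2) = 20.02°
δ = |180° − 20.02°| = 159.98°
159.98° > 2α = 66.05°  →  invalid

δ = 159.98°, invalid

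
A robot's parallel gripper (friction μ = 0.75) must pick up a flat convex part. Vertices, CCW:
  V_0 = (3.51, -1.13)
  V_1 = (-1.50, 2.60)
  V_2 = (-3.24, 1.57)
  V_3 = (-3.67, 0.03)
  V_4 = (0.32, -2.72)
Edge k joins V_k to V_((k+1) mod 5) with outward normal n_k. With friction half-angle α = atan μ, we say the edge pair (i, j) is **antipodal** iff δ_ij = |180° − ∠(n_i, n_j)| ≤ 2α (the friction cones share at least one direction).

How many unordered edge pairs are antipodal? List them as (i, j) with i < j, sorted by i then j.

count = 6; pairs: (0,2), (0,3), (0,4), (1,3), (1,4), (2,4)

α = atan 0.75 = 36.87°;  2α = 73.74°
n_0 = (+0.5972, +0.8021)
n_1 = (-0.5094, +0.8605)
n_2 = (-0.9632, +0.2689)
n_3 = (-0.5675, -0.8234)
n_4 = (+0.4461, -0.8950)
  (0,1): δ = 112.71°  ·
  (0,2): δ = 68.93°  ✓
  (0,3): δ = 2.09°  ✓
  (0,4): δ = 63.16°  ✓
  (1,2): δ = 136.22°  ·
  (1,3): δ = 65.20°  ✓
  (1,4): δ = 4.13°  ✓
  (2,3): δ = 108.97°  ·
  (2,4): δ = 47.91°  ✓
  (3,4): δ = 118.93°  ·
antipodal pairs: 6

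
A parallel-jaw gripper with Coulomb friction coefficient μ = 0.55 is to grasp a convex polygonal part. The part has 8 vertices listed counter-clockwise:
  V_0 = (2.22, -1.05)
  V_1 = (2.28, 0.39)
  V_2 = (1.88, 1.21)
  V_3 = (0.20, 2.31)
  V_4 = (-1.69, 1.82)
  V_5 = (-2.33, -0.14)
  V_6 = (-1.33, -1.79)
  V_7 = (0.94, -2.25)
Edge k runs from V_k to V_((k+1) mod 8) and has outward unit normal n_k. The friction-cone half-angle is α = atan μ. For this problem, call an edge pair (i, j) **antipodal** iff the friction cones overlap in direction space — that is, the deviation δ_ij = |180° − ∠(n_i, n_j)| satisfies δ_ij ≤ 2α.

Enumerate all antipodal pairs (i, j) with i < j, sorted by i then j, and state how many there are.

count = 10; pairs: (0,4), (0,5), (1,4), (1,5), (1,6), (2,5), (2,6), (3,6), (3,7), (4,7)

α = atan 0.55 = 28.81°;  2α = 57.62°
n_0 = (+0.9991, -0.0416)
n_1 = (+0.8988, +0.4384)
n_2 = (+0.5478, +0.8366)
n_3 = (-0.2510, +0.9680)
n_4 = (-0.9506, +0.3104)
n_5 = (-0.8552, -0.5183)
n_6 = (-0.1986, -0.9801)
n_7 = (+0.6839, -0.7295)
  (0,1): δ = 151.61°  ·
  (0,2): δ = 120.83°  ·
  (0,3): δ = 73.08°  ·
  (0,4): δ = 15.70°  ✓
  (0,5): δ = 33.60°  ✓
  (0,6): δ = 80.93°  ·
  (0,7): δ = 135.54°  ·
  (1,2): δ = 149.22°  ·
  (1,3): δ = 101.47°  ·
  (1,4): δ = 44.09°  ✓
  (1,5): δ = 5.22°  ✓
  (1,6): δ = 52.54°  ✓
  (1,7): δ = 107.15°  ·
  (2,3): δ = 132.25°  ·
  (2,4): δ = 74.87°  ·
  (2,5): δ = 25.57°  ✓
  (2,6): δ = 21.76°  ✓
  (2,7): δ = 76.37°  ·
  (3,4): δ = 122.62°  ·
  (3,5): δ = 73.32°  ·
  (3,6): δ = 25.99°  ✓
  (3,7): δ = 28.62°  ✓
  (4,5): δ = 130.70°  ·
  (4,6): δ = 83.37°  ·
  (4,7): δ = 28.76°  ✓
  (5,6): δ = 132.67°  ·
  (5,7): δ = 78.07°  ·
  (6,7): δ = 125.39°  ·
antipodal pairs: 10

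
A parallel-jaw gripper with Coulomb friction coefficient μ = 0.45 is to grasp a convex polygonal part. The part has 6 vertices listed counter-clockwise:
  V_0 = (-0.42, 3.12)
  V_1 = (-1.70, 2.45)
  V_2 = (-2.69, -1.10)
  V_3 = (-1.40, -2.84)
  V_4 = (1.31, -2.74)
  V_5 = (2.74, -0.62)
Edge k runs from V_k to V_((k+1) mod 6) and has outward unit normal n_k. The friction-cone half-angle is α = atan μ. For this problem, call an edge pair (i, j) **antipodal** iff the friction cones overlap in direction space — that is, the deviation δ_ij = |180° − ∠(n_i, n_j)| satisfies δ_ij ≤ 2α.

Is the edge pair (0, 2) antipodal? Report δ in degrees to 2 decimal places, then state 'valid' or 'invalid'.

α = atan 0.45 = 24.23°;  2α = 48.46°
edge 0: e_0 = (-1.28, -0.67);  n_0 = (-0.4637, +0.8860)
edge 2: e_2 = (+1.29, -1.74);  n_2 = (-0.8033, -0.5956)
∠(n_0, n_2) = 98.92°
δ = |180° − 98.92°| = 81.08°
81.08° > 2α = 48.46°  →  invalid

δ = 81.08°, invalid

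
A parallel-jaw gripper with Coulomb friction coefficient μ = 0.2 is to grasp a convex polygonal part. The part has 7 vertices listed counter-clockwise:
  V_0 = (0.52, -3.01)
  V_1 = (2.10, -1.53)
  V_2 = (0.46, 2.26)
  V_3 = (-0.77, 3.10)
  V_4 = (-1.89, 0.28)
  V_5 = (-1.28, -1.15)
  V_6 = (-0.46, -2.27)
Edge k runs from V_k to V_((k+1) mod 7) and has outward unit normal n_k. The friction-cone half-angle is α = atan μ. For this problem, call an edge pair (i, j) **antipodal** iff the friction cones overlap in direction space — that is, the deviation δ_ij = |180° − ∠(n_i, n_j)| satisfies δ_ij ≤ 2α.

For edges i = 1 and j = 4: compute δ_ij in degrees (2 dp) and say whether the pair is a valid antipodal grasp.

δ = 0.30°, valid

α = atan 0.2 = 11.31°;  2α = 22.62°
edge 1: e_1 = (-1.64, +3.79);  n_1 = (+0.9178, +0.3971)
edge 4: e_4 = (+0.61, -1.43);  n_4 = (-0.9198, -0.3924)
∠(n_1, n_4) = 179.70°
δ = |180° − 179.70°| = 0.30°
0.30° ≤ 2α = 22.62°  →  valid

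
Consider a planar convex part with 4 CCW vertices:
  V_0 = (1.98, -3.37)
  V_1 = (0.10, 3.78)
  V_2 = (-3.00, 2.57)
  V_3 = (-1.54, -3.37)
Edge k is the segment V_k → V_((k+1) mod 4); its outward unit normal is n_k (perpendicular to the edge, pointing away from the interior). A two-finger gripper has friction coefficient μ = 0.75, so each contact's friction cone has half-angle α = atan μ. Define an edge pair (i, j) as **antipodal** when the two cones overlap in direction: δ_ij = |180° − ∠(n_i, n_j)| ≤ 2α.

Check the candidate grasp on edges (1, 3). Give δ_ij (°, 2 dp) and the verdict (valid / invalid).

δ = 21.32°, valid

α = atan 0.75 = 36.87°;  2α = 73.74°
edge 1: e_1 = (-3.10, -1.21);  n_1 = (-0.3636, +0.9316)
edge 3: e_3 = (+3.52, +0.00);  n_3 = (+0.0000, -1.0000)
∠(n_1, n_3) = 158.68°
δ = |180° − 158.68°| = 21.32°
21.32° ≤ 2α = 73.74°  →  valid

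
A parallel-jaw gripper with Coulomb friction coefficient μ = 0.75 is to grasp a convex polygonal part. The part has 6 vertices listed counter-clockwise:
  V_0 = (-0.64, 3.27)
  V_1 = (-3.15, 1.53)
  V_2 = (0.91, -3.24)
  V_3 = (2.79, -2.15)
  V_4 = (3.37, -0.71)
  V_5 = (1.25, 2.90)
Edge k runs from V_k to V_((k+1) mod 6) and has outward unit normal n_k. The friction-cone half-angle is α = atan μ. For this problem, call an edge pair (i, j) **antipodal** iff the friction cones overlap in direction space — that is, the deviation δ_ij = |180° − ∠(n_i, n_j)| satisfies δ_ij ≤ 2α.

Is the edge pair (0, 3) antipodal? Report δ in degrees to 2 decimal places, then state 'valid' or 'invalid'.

δ = 33.33°, valid

α = atan 0.75 = 36.87°;  2α = 73.74°
edge 0: e_0 = (-2.51, -1.74);  n_0 = (-0.5697, +0.8218)
edge 3: e_3 = (+0.58, +1.44);  n_3 = (+0.9276, -0.3736)
∠(n_0, n_3) = 146.67°
δ = |180° − 146.67°| = 33.33°
33.33° ≤ 2α = 73.74°  →  valid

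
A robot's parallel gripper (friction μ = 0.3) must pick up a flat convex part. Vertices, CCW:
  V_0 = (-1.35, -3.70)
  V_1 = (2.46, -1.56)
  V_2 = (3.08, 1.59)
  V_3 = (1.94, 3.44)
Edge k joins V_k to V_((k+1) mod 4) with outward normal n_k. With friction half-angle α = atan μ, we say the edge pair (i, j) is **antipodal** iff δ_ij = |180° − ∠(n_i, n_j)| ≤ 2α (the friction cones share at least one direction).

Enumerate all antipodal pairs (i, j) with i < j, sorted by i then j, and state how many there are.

count = 1; pairs: (1,3)

α = atan 0.3 = 16.70°;  2α = 33.40°
n_0 = (+0.4897, -0.8719)
n_1 = (+0.9812, -0.1931)
n_2 = (+0.8513, +0.5246)
n_3 = (-0.9082, +0.4185)
  (0,1): δ = 130.46°  ·
  (0,2): δ = 87.68°  ·
  (0,3): δ = 35.94°  ·
  (1,2): δ = 137.22°  ·
  (1,3): δ = 13.60°  ✓
  (2,3): δ = 56.38°  ·
antipodal pairs: 1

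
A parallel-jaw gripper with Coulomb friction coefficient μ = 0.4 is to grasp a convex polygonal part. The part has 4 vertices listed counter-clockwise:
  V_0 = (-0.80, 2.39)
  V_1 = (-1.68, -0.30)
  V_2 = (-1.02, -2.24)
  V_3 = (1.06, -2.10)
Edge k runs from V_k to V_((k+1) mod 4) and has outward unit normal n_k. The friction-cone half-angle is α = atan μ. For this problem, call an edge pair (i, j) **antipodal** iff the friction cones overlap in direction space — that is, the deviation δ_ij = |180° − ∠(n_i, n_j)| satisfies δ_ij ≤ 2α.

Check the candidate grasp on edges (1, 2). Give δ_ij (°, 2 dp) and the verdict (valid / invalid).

δ = 104.94°, invalid

α = atan 0.4 = 21.80°;  2α = 43.60°
edge 1: e_1 = (+0.66, -1.94);  n_1 = (-0.9467, -0.3221)
edge 2: e_2 = (+2.08, +0.14);  n_2 = (+0.0672, -0.9977)
∠(n_1, n_2) = 75.06°
δ = |180° − 75.06°| = 104.94°
104.94° > 2α = 43.60°  →  invalid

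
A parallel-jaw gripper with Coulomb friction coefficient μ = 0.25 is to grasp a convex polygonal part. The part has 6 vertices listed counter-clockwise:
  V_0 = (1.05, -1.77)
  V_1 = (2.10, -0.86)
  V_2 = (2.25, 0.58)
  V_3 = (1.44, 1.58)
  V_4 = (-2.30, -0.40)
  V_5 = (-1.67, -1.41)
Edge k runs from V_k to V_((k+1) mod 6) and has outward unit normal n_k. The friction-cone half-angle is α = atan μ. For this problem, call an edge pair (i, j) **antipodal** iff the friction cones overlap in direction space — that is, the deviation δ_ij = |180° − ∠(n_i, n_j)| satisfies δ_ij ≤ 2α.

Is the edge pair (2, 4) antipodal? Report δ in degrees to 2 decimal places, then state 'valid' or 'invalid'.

α = atan 0.25 = 14.04°;  2α = 28.07°
edge 2: e_2 = (-0.81, +1.00);  n_2 = (+0.7771, +0.6294)
edge 4: e_4 = (+0.63, -1.01);  n_4 = (-0.8485, -0.5292)
∠(n_2, n_4) = 172.95°
δ = |180° − 172.95°| = 7.05°
7.05° ≤ 2α = 28.07°  →  valid

δ = 7.05°, valid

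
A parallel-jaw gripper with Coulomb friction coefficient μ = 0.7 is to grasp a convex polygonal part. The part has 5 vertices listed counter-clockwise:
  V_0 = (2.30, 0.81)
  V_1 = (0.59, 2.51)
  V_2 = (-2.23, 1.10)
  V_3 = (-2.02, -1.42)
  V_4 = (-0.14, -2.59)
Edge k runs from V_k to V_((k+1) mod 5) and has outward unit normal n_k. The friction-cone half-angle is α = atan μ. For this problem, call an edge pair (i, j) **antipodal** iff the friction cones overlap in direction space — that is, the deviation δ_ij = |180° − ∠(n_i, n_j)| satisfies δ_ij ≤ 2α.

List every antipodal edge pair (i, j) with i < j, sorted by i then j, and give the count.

α = atan 0.7 = 34.99°;  2α = 69.98°
n_0 = (+0.7050, +0.7092)
n_1 = (-0.4472, +0.8944)
n_2 = (-0.9965, -0.0830)
n_3 = (-0.5284, -0.8490)
n_4 = (+0.8124, -0.5830)
  (0,1): δ = 108.60°  ·
  (0,2): δ = 40.40°  ✓
  (0,3): δ = 12.94°  ✓
  (0,4): δ = 99.17°  ·
  (1,2): δ = 111.80°  ·
  (1,3): δ = 58.46°  ✓
  (1,4): δ = 27.77°  ✓
  (2,3): δ = 126.66°  ·
  (2,4): δ = 40.43°  ✓
  (3,4): δ = 93.77°  ·
antipodal pairs: 5

count = 5; pairs: (0,2), (0,3), (1,3), (1,4), (2,4)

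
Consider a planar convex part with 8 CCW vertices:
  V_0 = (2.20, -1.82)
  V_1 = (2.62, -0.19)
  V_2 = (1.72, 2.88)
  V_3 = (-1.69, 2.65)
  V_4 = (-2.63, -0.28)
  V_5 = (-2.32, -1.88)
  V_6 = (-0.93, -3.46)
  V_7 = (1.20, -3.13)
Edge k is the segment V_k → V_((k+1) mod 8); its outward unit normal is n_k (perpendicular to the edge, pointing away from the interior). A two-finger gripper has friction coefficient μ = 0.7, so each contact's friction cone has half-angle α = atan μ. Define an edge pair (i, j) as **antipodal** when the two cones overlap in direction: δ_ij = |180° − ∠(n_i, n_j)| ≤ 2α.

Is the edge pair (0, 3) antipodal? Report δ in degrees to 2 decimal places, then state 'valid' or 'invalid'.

α = atan 0.7 = 34.99°;  2α = 69.98°
edge 0: e_0 = (+0.42, +1.63);  n_0 = (+0.9684, -0.2495)
edge 3: e_3 = (-0.94, -2.93);  n_3 = (-0.9522, +0.3055)
∠(n_0, n_3) = 176.66°
δ = |180° − 176.66°| = 3.34°
3.34° ≤ 2α = 69.98°  →  valid

δ = 3.34°, valid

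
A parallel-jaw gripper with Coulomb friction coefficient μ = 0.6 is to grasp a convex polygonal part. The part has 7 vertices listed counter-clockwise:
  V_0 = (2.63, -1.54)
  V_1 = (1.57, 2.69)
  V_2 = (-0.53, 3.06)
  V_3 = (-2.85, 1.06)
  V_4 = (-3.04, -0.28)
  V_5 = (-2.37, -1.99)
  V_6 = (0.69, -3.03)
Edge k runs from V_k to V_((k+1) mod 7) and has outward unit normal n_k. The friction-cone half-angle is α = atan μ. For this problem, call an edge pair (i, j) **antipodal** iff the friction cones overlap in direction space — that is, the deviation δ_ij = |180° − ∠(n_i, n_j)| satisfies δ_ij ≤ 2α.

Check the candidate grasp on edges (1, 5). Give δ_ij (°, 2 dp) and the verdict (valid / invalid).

α = atan 0.6 = 30.96°;  2α = 61.93°
edge 1: e_1 = (-2.10, +0.37);  n_1 = (+0.1735, +0.9848)
edge 5: e_5 = (+3.06, -1.04);  n_5 = (-0.3218, -0.9468)
∠(n_1, n_5) = 171.22°
δ = |180° − 171.22°| = 8.78°
8.78° ≤ 2α = 61.93°  →  valid

δ = 8.78°, valid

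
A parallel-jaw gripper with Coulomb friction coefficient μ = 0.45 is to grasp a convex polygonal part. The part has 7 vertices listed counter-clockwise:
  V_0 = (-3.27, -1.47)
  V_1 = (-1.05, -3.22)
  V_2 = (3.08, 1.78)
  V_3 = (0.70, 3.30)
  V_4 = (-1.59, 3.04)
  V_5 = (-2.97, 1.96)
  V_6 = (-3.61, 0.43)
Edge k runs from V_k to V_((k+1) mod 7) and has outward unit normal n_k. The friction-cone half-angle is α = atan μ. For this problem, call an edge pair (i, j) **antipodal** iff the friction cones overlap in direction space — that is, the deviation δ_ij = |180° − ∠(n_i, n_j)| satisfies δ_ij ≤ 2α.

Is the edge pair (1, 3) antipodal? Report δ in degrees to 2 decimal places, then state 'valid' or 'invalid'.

α = atan 0.45 = 24.23°;  2α = 48.46°
edge 1: e_1 = (+4.13, +5.00);  n_1 = (+0.7710, -0.6368)
edge 3: e_3 = (-2.29, -0.26);  n_3 = (-0.1128, +0.9936)
∠(n_1, n_3) = 136.03°
δ = |180° − 136.03°| = 43.97°
43.97° ≤ 2α = 48.46°  →  valid

δ = 43.97°, valid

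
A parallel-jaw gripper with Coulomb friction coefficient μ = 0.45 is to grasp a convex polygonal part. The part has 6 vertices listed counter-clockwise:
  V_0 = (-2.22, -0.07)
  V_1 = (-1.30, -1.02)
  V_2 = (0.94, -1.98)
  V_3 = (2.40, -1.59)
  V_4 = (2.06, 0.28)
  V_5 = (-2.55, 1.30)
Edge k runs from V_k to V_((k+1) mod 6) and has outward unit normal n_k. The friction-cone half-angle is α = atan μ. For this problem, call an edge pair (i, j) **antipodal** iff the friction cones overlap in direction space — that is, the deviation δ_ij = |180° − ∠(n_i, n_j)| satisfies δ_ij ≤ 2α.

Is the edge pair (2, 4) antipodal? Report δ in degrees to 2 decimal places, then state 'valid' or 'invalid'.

α = atan 0.45 = 24.23°;  2α = 48.46°
edge 2: e_2 = (+1.46, +0.39);  n_2 = (+0.2581, -0.9661)
edge 4: e_4 = (-4.61, +1.02);  n_4 = (+0.2160, +0.9764)
∠(n_2, n_4) = 152.57°
δ = |180° − 152.57°| = 27.43°
27.43° ≤ 2α = 48.46°  →  valid

δ = 27.43°, valid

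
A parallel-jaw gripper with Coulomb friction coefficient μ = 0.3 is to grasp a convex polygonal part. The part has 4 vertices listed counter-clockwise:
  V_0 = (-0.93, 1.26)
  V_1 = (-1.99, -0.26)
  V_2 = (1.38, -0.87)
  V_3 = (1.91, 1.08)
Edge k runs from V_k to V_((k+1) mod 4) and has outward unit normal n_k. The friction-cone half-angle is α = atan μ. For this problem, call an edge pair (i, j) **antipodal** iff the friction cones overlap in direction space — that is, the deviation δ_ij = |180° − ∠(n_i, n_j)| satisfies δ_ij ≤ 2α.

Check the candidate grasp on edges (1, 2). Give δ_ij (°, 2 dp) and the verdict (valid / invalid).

α = atan 0.3 = 16.70°;  2α = 33.40°
edge 1: e_1 = (+3.37, -0.61);  n_1 = (-0.1781, -0.9840)
edge 2: e_2 = (+0.53, +1.95);  n_2 = (+0.9650, -0.2623)
∠(n_1, n_2) = 85.05°
δ = |180° − 85.05°| = 94.95°
94.95° > 2α = 33.40°  →  invalid

δ = 94.95°, invalid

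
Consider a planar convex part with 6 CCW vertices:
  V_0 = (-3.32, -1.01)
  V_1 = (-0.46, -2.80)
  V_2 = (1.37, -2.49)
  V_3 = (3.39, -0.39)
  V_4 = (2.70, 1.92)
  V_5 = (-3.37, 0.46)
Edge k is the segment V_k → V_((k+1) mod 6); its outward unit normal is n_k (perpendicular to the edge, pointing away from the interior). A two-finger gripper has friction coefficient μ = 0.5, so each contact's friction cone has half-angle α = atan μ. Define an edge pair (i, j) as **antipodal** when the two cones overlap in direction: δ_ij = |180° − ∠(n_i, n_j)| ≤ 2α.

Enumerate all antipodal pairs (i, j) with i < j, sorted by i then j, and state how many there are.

count = 6; pairs: (0,3), (0,4), (1,4), (2,4), (2,5), (3,5)

α = atan 0.5 = 26.57°;  2α = 53.13°
n_0 = (-0.5305, -0.8477)
n_1 = (+0.1670, -0.9860)
n_2 = (+0.7207, -0.6932)
n_3 = (+0.9582, +0.2862)
n_4 = (-0.2339, +0.9723)
n_5 = (-0.9994, -0.0340)
  (0,1): δ = 138.34°  ·
  (0,2): δ = 101.85°  ·
  (0,3): δ = 41.33°  ✓
  (0,4): δ = 45.57°  ✓
  (0,5): δ = 123.99°  ·
  (1,2): δ = 143.50°  ·
  (1,3): δ = 82.98°  ·
  (1,4): δ = 3.91°  ✓
  (1,5): δ = 82.33°  ·
  (2,3): δ = 119.48°  ·
  (2,4): δ = 32.59°  ✓
  (2,5): δ = 45.84°  ✓
  (3,4): δ = 93.11°  ·
  (3,5): δ = 14.68°  ✓
  (4,5): δ = 101.58°  ·
antipodal pairs: 6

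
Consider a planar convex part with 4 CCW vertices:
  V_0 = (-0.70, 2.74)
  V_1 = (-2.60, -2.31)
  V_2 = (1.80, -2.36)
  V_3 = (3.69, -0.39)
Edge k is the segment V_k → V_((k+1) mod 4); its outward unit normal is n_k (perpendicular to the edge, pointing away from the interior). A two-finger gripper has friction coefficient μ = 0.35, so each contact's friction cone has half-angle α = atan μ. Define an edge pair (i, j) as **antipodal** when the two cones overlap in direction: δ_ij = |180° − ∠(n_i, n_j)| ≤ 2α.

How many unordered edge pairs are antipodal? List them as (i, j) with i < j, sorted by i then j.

α = atan 0.35 = 19.29°;  2α = 38.58°
n_0 = (-0.9359, +0.3521)
n_1 = (-0.0114, -0.9999)
n_2 = (+0.7216, -0.6923)
n_3 = (+0.5805, +0.8142)
  (0,1): δ = 70.03°  ·
  (0,2): δ = 23.19°  ✓
  (0,3): δ = 75.13°  ·
  (1,2): δ = 133.16°  ·
  (1,3): δ = 34.84°  ✓
  (2,3): δ = 81.68°  ·
antipodal pairs: 2

count = 2; pairs: (0,2), (1,3)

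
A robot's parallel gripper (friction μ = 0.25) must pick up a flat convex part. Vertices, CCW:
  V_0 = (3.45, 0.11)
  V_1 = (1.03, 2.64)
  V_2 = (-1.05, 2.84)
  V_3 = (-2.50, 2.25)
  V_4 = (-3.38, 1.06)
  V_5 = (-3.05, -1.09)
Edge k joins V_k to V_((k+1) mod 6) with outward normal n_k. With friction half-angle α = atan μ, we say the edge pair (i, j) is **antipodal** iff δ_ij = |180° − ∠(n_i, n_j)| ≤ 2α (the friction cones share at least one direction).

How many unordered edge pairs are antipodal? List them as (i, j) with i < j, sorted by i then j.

count = 2; pairs: (1,5), (2,5)

α = atan 0.25 = 14.04°;  2α = 28.07°
n_0 = (+0.7226, +0.6912)
n_1 = (+0.0957, +0.9954)
n_2 = (-0.3769, +0.9263)
n_3 = (-0.8040, +0.5946)
n_4 = (-0.9884, -0.1517)
n_5 = (+0.1815, -0.9834)
  (0,1): δ = 139.22°  ·
  (0,2): δ = 111.59°  ·
  (0,3): δ = 80.21°  ·
  (0,4): δ = 35.00°  ·
  (0,5): δ = 56.73°  ·
  (1,2): δ = 152.37°  ·
  (1,3): δ = 120.99°  ·
  (1,4): δ = 75.78°  ·
  (1,5): δ = 15.95°  ✓
  (2,3): δ = 148.62°  ·
  (2,4): δ = 103.42°  ·
  (2,5): δ = 11.68°  ✓
  (3,4): δ = 134.79°  ·
  (3,5): δ = 43.06°  ·
  (4,5): δ = 88.27°  ·
antipodal pairs: 2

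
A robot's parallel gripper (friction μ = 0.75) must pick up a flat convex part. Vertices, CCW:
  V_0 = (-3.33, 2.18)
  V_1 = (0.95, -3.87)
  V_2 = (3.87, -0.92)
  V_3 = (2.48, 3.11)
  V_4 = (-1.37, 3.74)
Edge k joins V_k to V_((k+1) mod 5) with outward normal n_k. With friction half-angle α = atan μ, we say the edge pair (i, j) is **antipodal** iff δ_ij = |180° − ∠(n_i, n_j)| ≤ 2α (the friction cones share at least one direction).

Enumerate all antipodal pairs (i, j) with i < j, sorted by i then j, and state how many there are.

count = 5; pairs: (0,2), (0,3), (1,3), (1,4), (2,4)

α = atan 0.75 = 36.87°;  2α = 73.74°
n_0 = (-0.8164, -0.5775)
n_1 = (+0.7107, -0.7035)
n_2 = (+0.9453, +0.3261)
n_3 = (+0.1615, +0.9869)
n_4 = (-0.6227, +0.7824)
  (0,1): δ = 79.98°  ·
  (0,2): δ = 16.25°  ✓
  (0,3): δ = 45.43°  ✓
  (0,4): δ = 93.24°  ·
  (1,2): δ = 116.26°  ·
  (1,3): δ = 54.59°  ✓
  (1,4): δ = 6.78°  ✓
  (2,3): δ = 118.32°  ·
  (2,4): δ = 70.51°  ✓
  (3,4): δ = 132.19°  ·
antipodal pairs: 5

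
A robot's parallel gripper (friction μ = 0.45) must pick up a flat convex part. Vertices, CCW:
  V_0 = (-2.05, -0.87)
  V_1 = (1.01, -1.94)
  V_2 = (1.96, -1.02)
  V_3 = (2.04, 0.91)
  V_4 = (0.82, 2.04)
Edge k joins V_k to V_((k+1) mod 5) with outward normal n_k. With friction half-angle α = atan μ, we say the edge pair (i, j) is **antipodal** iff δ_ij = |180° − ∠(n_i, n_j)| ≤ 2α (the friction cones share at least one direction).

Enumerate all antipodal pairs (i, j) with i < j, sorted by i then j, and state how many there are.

α = atan 0.45 = 24.23°;  2α = 48.46°
n_0 = (-0.3301, -0.9440)
n_1 = (+0.6957, -0.7184)
n_2 = (+0.9991, -0.0414)
n_3 = (+0.6795, +0.7336)
n_4 = (-0.7120, +0.7022)
  (0,1): δ = 116.65°  ·
  (0,2): δ = 73.10°  ·
  (0,3): δ = 23.53°  ✓
  (0,4): δ = 64.67°  ·
  (1,2): δ = 136.45°  ·
  (1,3): δ = 86.89°  ·
  (1,4): δ = 1.32°  ✓
  (2,3): δ = 130.43°  ·
  (2,4): δ = 42.23°  ✓
  (3,4): δ = 91.80°  ·
antipodal pairs: 3

count = 3; pairs: (0,3), (1,4), (2,4)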